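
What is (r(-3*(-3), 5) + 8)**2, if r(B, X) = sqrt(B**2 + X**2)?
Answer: (8 + sqrt(106))**2 ≈ 334.73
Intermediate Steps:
(r(-3*(-3), 5) + 8)**2 = (sqrt((-3*(-3))**2 + 5**2) + 8)**2 = (sqrt(9**2 + 25) + 8)**2 = (sqrt(81 + 25) + 8)**2 = (sqrt(106) + 8)**2 = (8 + sqrt(106))**2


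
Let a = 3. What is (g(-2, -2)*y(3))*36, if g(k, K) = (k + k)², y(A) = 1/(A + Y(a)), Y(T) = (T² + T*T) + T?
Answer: 24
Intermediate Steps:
Y(T) = T + 2*T² (Y(T) = (T² + T²) + T = 2*T² + T = T + 2*T²)
y(A) = 1/(21 + A) (y(A) = 1/(A + 3*(1 + 2*3)) = 1/(A + 3*(1 + 6)) = 1/(A + 3*7) = 1/(A + 21) = 1/(21 + A))
g(k, K) = 4*k² (g(k, K) = (2*k)² = 4*k²)
(g(-2, -2)*y(3))*36 = ((4*(-2)²)/(21 + 3))*36 = ((4*4)/24)*36 = (16*(1/24))*36 = (⅔)*36 = 24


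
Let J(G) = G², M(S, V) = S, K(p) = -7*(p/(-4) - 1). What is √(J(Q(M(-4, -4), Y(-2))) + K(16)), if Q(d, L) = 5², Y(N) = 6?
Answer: 2*√165 ≈ 25.690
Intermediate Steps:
K(p) = 7 + 7*p/4 (K(p) = -7*(p*(-¼) - 1) = -7*(-p/4 - 1) = -7*(-1 - p/4) = 7 + 7*p/4)
Q(d, L) = 25
√(J(Q(M(-4, -4), Y(-2))) + K(16)) = √(25² + (7 + (7/4)*16)) = √(625 + (7 + 28)) = √(625 + 35) = √660 = 2*√165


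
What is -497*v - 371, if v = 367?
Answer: -182770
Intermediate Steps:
-497*v - 371 = -497*367 - 371 = -182399 - 371 = -182770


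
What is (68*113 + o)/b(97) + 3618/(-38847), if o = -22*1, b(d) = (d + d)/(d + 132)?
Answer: 11360027769/1256053 ≈ 9044.2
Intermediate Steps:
b(d) = 2*d/(132 + d) (b(d) = (2*d)/(132 + d) = 2*d/(132 + d))
o = -22
(68*113 + o)/b(97) + 3618/(-38847) = (68*113 - 22)/((2*97/(132 + 97))) + 3618/(-38847) = (7684 - 22)/((2*97/229)) + 3618*(-1/38847) = 7662/((2*97*(1/229))) - 1206/12949 = 7662/(194/229) - 1206/12949 = 7662*(229/194) - 1206/12949 = 877299/97 - 1206/12949 = 11360027769/1256053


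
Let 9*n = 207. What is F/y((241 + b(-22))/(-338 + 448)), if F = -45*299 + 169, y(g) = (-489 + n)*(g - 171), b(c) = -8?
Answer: -56210/332957 ≈ -0.16882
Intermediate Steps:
n = 23 (n = (⅑)*207 = 23)
y(g) = 79686 - 466*g (y(g) = (-489 + 23)*(g - 171) = -466*(-171 + g) = 79686 - 466*g)
F = -13286 (F = -13455 + 169 = -13286)
F/y((241 + b(-22))/(-338 + 448)) = -13286/(79686 - 466*(241 - 8)/(-338 + 448)) = -13286/(79686 - 108578/110) = -13286/(79686 - 466*233/110) = -13286/(79686 - 54289/55) = -13286/4328441/55 = -13286*55/4328441 = -56210/332957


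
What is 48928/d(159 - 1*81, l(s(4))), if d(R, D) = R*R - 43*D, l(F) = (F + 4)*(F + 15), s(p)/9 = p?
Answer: -12232/20409 ≈ -0.59934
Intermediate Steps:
s(p) = 9*p
l(F) = (4 + F)*(15 + F)
d(R, D) = R² - 43*D
48928/d(159 - 1*81, l(s(4))) = 48928/((159 - 1*81)² - 43*(60 + (9*4)² + 19*(9*4))) = 48928/((159 - 81)² - 43*(60 + 36² + 19*36)) = 48928/(78² - 43*(60 + 1296 + 684)) = 48928/(6084 - 43*2040) = 48928/(6084 - 87720) = 48928/(-81636) = 48928*(-1/81636) = -12232/20409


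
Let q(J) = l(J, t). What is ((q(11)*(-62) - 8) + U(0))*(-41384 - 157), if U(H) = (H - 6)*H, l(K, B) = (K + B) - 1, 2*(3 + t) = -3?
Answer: 14497809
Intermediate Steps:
t = -9/2 (t = -3 + (1/2)*(-3) = -3 - 3/2 = -9/2 ≈ -4.5000)
l(K, B) = -1 + B + K (l(K, B) = (B + K) - 1 = -1 + B + K)
U(H) = H*(-6 + H) (U(H) = (-6 + H)*H = H*(-6 + H))
q(J) = -11/2 + J (q(J) = -1 - 9/2 + J = -11/2 + J)
((q(11)*(-62) - 8) + U(0))*(-41384 - 157) = (((-11/2 + 11)*(-62) - 8) + 0*(-6 + 0))*(-41384 - 157) = (((11/2)*(-62) - 8) + 0*(-6))*(-41541) = ((-341 - 8) + 0)*(-41541) = (-349 + 0)*(-41541) = -349*(-41541) = 14497809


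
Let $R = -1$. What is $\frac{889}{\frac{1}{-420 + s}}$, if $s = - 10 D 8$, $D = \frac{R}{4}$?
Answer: $-355600$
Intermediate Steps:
$D = - \frac{1}{4} \approx -0.25$
$s = 20$ ($s = \left(-10\right) \left(- \frac{1}{4}\right) 8 = \frac{5}{2} \cdot 8 = 20$)
$\frac{889}{\frac{1}{-420 + s}} = \frac{889}{\frac{1}{-420 + 20}} = \frac{889}{\frac{1}{-400}} = \frac{889}{- \frac{1}{400}} = 889 \left(-400\right) = -355600$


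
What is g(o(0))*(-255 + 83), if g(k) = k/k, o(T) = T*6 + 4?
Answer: -172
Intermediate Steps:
o(T) = 4 + 6*T (o(T) = 6*T + 4 = 4 + 6*T)
g(k) = 1
g(o(0))*(-255 + 83) = 1*(-255 + 83) = 1*(-172) = -172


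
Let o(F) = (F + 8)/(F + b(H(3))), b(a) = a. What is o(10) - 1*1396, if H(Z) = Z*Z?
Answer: -26506/19 ≈ -1395.1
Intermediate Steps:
H(Z) = Z²
o(F) = (8 + F)/(9 + F) (o(F) = (F + 8)/(F + 3²) = (8 + F)/(F + 9) = (8 + F)/(9 + F))
o(10) - 1*1396 = (8 + 10)/(9 + 10) - 1*1396 = 18/19 - 1396 = -26506/19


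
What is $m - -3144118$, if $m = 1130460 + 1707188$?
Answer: $5981766$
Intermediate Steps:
$m = 2837648$
$m - -3144118 = 2837648 - -3144118 = 2837648 + 3144118 = 5981766$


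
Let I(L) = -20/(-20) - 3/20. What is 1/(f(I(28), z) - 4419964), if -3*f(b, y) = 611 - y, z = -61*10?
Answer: -1/4420371 ≈ -2.2623e-7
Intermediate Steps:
I(L) = 17/20 (I(L) = -20*(-1/20) - 3*1/20 = 1 - 3/20 = 17/20)
z = -610
f(b, y) = -611/3 + y/3 (f(b, y) = -(611 - y)/3 = -611/3 + y/3)
1/(f(I(28), z) - 4419964) = 1/((-611/3 + (⅓)*(-610)) - 4419964) = 1/((-611/3 - 610/3) - 4419964) = 1/(-407 - 4419964) = 1/(-4420371) = -1/4420371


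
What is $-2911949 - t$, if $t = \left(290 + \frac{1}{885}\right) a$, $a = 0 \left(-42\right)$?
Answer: $-2911949$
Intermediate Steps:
$a = 0$
$t = 0$ ($t = \left(290 + \frac{1}{885}\right) 0 = \frac{256651}{885} \cdot 0 = 0$)
$-2911949 - t = -2911949 - 0 = -2911949 + 0 = -2911949$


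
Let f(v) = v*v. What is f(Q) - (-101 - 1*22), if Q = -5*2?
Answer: 223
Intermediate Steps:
Q = -10
f(v) = v²
f(Q) - (-101 - 1*22) = (-10)² - (-101 - 1*22) = 100 - (-101 - 22) = 100 - 1*(-123) = 100 + 123 = 223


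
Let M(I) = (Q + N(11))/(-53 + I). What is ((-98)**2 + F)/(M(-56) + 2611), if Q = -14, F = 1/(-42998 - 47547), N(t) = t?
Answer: 94785765511/25769288090 ≈ 3.6782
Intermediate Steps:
F = -1/90545 (F = 1/(-90545) = -1/90545 ≈ -1.1044e-5)
M(I) = -3/(-53 + I) (M(I) = (-14 + 11)/(-53 + I) = -3/(-53 + I))
((-98)**2 + F)/(M(-56) + 2611) = ((-98)**2 - 1/90545)/(-3/(-53 - 56) + 2611) = (9604 - 1/90545)/(-3/(-109) + 2611) = 869594179/(90545*(-3*(-1/109) + 2611)) = 869594179/(90545*(3/109 + 2611)) = 869594179/(90545*(284602/109)) = (869594179/90545)*(109/284602) = 94785765511/25769288090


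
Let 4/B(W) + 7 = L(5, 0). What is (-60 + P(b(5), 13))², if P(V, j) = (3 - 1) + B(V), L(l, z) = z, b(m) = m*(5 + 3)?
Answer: 168100/49 ≈ 3430.6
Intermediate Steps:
b(m) = 8*m (b(m) = m*8 = 8*m)
B(W) = -4/7 (B(W) = 4/(-7 + 0) = 4/(-7) = 4*(-⅐) = -4/7)
P(V, j) = 10/7 (P(V, j) = (3 - 1) - 4/7 = 2 - 4/7 = 10/7)
(-60 + P(b(5), 13))² = (-60 + 10/7)² = (-410/7)² = 168100/49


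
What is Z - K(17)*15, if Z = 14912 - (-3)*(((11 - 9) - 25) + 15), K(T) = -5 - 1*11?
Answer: 15128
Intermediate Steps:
K(T) = -16 (K(T) = -5 - 11 = -16)
Z = 14888 (Z = 14912 - (-3)*((2 - 25) + 15) = 14912 - (-3)*(-23 + 15) = 14912 - (-3)*(-8) = 14912 - 1*24 = 14912 - 24 = 14888)
Z - K(17)*15 = 14888 - (-16)*15 = 14888 - 1*(-240) = 14888 + 240 = 15128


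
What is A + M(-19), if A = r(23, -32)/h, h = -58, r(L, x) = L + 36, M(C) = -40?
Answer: -2379/58 ≈ -41.017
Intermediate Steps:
r(L, x) = 36 + L
A = -59/58 (A = (36 + 23)/(-58) = 59*(-1/58) = -59/58 ≈ -1.0172)
A + M(-19) = -59/58 - 40 = -2379/58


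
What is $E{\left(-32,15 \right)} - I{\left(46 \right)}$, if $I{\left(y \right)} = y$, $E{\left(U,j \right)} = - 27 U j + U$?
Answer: $12882$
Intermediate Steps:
$E{\left(U,j \right)} = U - 27 U j$ ($E{\left(U,j \right)} = - 27 U j + U = U - 27 U j$)
$E{\left(-32,15 \right)} - I{\left(46 \right)} = - 32 \left(1 - 405\right) - 46 = \left(-32\right) \left(-404\right) - 46 = 12928 - 46 = 12882$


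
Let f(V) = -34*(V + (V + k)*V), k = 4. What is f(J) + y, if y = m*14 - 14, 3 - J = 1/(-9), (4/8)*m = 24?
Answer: -16198/81 ≈ -199.98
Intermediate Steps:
m = 48 (m = 2*24 = 48)
J = 28/9 (J = 3 - 1/(-9) = 3 - 1*(-1/9) = 3 + 1/9 = 28/9 ≈ 3.1111)
y = 658 (y = 48*14 - 14 = 672 - 14 = 658)
f(V) = -34*V - 34*V*(4 + V) (f(V) = -34*(V + (V + 4)*V) = -34*(V + (4 + V)*V) = -34*(V + V*(4 + V)) = -34*V - 34*V*(4 + V))
f(J) + y = -34*28/9*(5 + 28/9) + 658 = -34*28/9*73/9 + 658 = -69496/81 + 658 = -16198/81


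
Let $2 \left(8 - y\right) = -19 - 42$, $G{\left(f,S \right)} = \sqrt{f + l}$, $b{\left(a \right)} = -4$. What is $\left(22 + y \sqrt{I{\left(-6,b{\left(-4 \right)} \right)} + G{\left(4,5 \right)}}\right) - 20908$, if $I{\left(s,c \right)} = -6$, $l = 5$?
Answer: $-20886 + \frac{77 i \sqrt{3}}{2} \approx -20886.0 + 66.684 i$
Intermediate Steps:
$G{\left(f,S \right)} = \sqrt{5 + f}$ ($G{\left(f,S \right)} = \sqrt{f + 5} = \sqrt{5 + f}$)
$y = \frac{77}{2}$ ($y = 8 - \frac{-19 - 42}{2} = 8 - - \frac{61}{2} = 8 + \frac{61}{2} = \frac{77}{2} \approx 38.5$)
$\left(22 + y \sqrt{I{\left(-6,b{\left(-4 \right)} \right)} + G{\left(4,5 \right)}}\right) - 20908 = \left(22 + \frac{77 \sqrt{-6 + \sqrt{5 + 4}}}{2}\right) - 20908 = \left(22 + \frac{77 \sqrt{-6 + \sqrt{9}}}{2}\right) - 20908 = \left(22 + \frac{77 \sqrt{-6 + 3}}{2}\right) - 20908 = \left(22 + \frac{77 \sqrt{-3}}{2}\right) - 20908 = \left(22 + \frac{77 i \sqrt{3}}{2}\right) - 20908 = -20886 + \frac{77 i \sqrt{3}}{2}$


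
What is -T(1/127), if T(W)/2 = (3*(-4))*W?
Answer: 24/127 ≈ 0.18898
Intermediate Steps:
T(W) = -24*W (T(W) = 2*((3*(-4))*W) = 2*(-12*W) = -24*W)
-T(1/127) = -(-24)/127 = -1*(-24/127) = 24/127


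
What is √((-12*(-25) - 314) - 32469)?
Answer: I*√32483 ≈ 180.23*I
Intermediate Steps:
√((-12*(-25) - 314) - 32469) = √((300 - 314) - 32469) = √(-14 - 32469) = √(-32483) = I*√32483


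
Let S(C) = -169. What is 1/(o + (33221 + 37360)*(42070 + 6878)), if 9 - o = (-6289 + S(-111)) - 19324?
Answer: 1/3454824579 ≈ 2.8945e-10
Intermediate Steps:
o = 25791 (o = 9 - ((-6289 - 169) - 19324) = 9 - (-6458 - 19324) = 9 - 1*(-25782) = 9 + 25782 = 25791)
1/(o + (33221 + 37360)*(42070 + 6878)) = 1/(25791 + (33221 + 37360)*(42070 + 6878)) = 1/(25791 + 70581*48948) = 1/(25791 + 3454798788) = 1/3454824579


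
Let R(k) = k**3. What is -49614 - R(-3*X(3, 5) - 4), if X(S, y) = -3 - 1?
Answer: -50126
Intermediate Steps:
X(S, y) = -4
-49614 - R(-3*X(3, 5) - 4) = -49614 - (-3*(-4) - 4)**3 = -49614 - (12 - 4)**3 = -49614 - 1*8**3 = -49614 - 1*512 = -49614 - 512 = -50126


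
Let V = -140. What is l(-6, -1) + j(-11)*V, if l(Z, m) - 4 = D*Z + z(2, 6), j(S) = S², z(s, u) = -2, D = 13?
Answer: -17016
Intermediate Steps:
l(Z, m) = 2 + 13*Z (l(Z, m) = 4 + (13*Z - 2) = 4 + (-2 + 13*Z) = 2 + 13*Z)
l(-6, -1) + j(-11)*V = (2 + 13*(-6)) + (-11)²*(-140) = (2 - 78) + 121*(-140) = -76 - 16940 = -17016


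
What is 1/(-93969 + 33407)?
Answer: -1/60562 ≈ -1.6512e-5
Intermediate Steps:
1/(-93969 + 33407) = 1/(-60562) = -1/60562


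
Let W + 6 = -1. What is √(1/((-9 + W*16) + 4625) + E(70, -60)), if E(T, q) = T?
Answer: √355006406/2252 ≈ 8.3666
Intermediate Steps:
W = -7 (W = -6 - 1 = -7)
√(1/((-9 + W*16) + 4625) + E(70, -60)) = √(1/((-9 - 7*16) + 4625) + 70) = √(1/((-9 - 112) + 4625) + 70) = √(1/(-121 + 4625) + 70) = √(1/4504 + 70) = √(315281/4504) = √355006406/2252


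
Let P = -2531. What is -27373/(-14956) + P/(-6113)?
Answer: 205184785/91426028 ≈ 2.2443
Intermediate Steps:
-27373/(-14956) + P/(-6113) = -27373/(-14956) - 2531/(-6113) = -27373*(-1/14956) - 2531*(-1/6113) = 27373/14956 + 2531/6113 = 205184785/91426028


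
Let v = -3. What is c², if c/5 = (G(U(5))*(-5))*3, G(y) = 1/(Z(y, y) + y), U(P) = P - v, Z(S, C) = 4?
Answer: 625/16 ≈ 39.063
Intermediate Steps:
U(P) = 3 + P (U(P) = P - 1*(-3) = P + 3 = 3 + P)
G(y) = 1/(4 + y)
c = -25/4 (c = 5*((-5/(4 + (3 + 5)))*3) = 5*((-5/(4 + 8))*3) = 5*((-5/12)*3) = 5*(((1/12)*(-5))*3) = 5*(-5/12*3) = 5*(-5/4) = -25/4 ≈ -6.2500)
c² = (-25/4)² = 625/16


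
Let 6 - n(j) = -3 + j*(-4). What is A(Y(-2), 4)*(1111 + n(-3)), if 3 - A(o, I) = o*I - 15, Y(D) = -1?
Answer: 24376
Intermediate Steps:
n(j) = 9 + 4*j (n(j) = 6 - (-3 + j*(-4)) = 6 - (-3 - 4*j) = 6 + (3 + 4*j) = 9 + 4*j)
A(o, I) = 18 - I*o (A(o, I) = 3 - (o*I - 15) = 3 - (I*o - 15) = 3 - (-15 + I*o) = 3 + (15 - I*o) = 18 - I*o)
A(Y(-2), 4)*(1111 + n(-3)) = (18 - 1*4*(-1))*(1111 + (9 + 4*(-3))) = (18 + 4)*(1111 + (9 - 12)) = 22*(1111 - 3) = 22*1108 = 24376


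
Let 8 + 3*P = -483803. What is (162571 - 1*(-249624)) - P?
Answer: 1720396/3 ≈ 5.7347e+5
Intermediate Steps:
P = -483811/3 (P = -8/3 + (⅓)*(-483803) = -8/3 - 483803/3 = -483811/3 ≈ -1.6127e+5)
(162571 - 1*(-249624)) - P = (162571 - 1*(-249624)) - 1*(-483811/3) = (162571 + 249624) + 483811/3 = 412195 + 483811/3 = 1720396/3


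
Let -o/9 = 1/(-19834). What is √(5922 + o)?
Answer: 3*√258849031682/19834 ≈ 76.955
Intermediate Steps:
o = 9/19834 (o = -9/(-19834) = -9*(-1/19834) = 9/19834 ≈ 0.00045377)
√(5922 + o) = √(5922 + 9/19834) = √(117456957/19834) = 3*√258849031682/19834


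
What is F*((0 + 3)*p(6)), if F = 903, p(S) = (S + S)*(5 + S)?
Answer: 357588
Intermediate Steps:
p(S) = 2*S*(5 + S) (p(S) = (2*S)*(5 + S) = 2*S*(5 + S))
F*((0 + 3)*p(6)) = 903*((0 + 3)*(2*6*(5 + 6))) = 903*(3*(2*6*11)) = 903*(3*132) = 903*396 = 357588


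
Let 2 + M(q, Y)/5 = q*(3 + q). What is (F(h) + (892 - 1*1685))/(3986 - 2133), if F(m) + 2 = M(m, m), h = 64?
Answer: 20635/1853 ≈ 11.136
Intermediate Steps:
M(q, Y) = -10 + 5*q*(3 + q) (M(q, Y) = -10 + 5*(q*(3 + q)) = -10 + 5*q*(3 + q))
F(m) = -12 + 5*m² + 15*m (F(m) = -2 + (-10 + 5*m² + 15*m) = -12 + 5*m² + 15*m)
(F(h) + (892 - 1*1685))/(3986 - 2133) = ((-12 + 5*64² + 15*64) + (892 - 1*1685))/(3986 - 2133) = ((-12 + 5*4096 + 960) + (892 - 1685))/1853 = ((-12 + 20480 + 960) - 793)*(1/1853) = (21428 - 793)*(1/1853) = 20635*(1/1853) = 20635/1853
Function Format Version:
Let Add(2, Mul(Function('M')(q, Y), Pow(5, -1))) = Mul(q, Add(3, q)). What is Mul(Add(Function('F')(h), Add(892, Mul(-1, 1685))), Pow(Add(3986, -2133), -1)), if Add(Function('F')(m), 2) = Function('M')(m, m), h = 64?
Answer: Rational(20635, 1853) ≈ 11.136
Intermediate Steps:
Function('M')(q, Y) = Add(-10, Mul(5, q, Add(3, q))) (Function('M')(q, Y) = Add(-10, Mul(5, Mul(q, Add(3, q)))) = Add(-10, Mul(5, q, Add(3, q))))
Function('F')(m) = Add(-12, Mul(5, Pow(m, 2)), Mul(15, m)) (Function('F')(m) = Add(-2, Add(-10, Mul(5, Pow(m, 2)), Mul(15, m))) = Add(-12, Mul(5, Pow(m, 2)), Mul(15, m)))
Mul(Add(Function('F')(h), Add(892, Mul(-1, 1685))), Pow(Add(3986, -2133), -1)) = Mul(Add(Add(-12, Mul(5, Pow(64, 2)), Mul(15, 64)), Add(892, Mul(-1, 1685))), Pow(Add(3986, -2133), -1)) = Mul(Add(Add(-12, Mul(5, 4096), 960), Add(892, -1685)), Pow(1853, -1)) = Mul(Add(Add(-12, 20480, 960), -793), Rational(1, 1853)) = Mul(Add(21428, -793), Rational(1, 1853)) = Mul(20635, Rational(1, 1853)) = Rational(20635, 1853)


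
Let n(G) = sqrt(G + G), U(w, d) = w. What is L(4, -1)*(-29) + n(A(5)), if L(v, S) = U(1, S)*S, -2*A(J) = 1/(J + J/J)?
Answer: 29 + I*sqrt(6)/6 ≈ 29.0 + 0.40825*I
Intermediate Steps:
A(J) = -1/(2*(1 + J)) (A(J) = -1/(2*(J + J/J)) = -1/(2*(J + 1)) = -1/(2*(1 + J)))
n(G) = sqrt(2)*sqrt(G) (n(G) = sqrt(2*G) = sqrt(2)*sqrt(G))
L(v, S) = S (L(v, S) = 1*S = S)
L(4, -1)*(-29) + n(A(5)) = -1*(-29) + sqrt(2)*sqrt(-1/(2 + 2*5)) = 29 + sqrt(2)*sqrt(-1/(2 + 10)) = 29 + sqrt(2)*sqrt(-1/12) = 29 + sqrt(2)*(I*sqrt(3)/6) = 29 + I*sqrt(6)/6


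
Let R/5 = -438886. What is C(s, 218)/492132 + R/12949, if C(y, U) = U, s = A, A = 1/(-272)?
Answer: -23477095693/138535158 ≈ -169.47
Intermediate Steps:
A = -1/272 ≈ -0.0036765
s = -1/272 ≈ -0.0036765
R = -2194430 (R = 5*(-438886) = -2194430)
C(s, 218)/492132 + R/12949 = 218/492132 - 2194430/12949 = 218*(1/492132) - 2194430*1/12949 = 109/246066 - 95410/563 = -23477095693/138535158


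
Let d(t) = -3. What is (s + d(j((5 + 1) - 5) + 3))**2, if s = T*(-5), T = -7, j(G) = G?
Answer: 1024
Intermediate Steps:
s = 35 (s = -7*(-5) = 35)
(s + d(j((5 + 1) - 5) + 3))**2 = (35 - 3)**2 = 32**2 = 1024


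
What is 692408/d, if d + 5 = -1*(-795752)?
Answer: 692408/795747 ≈ 0.87014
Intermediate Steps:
d = 795747 (d = -5 - 1*(-795752) = -5 + 795752 = 795747)
692408/d = 692408/795747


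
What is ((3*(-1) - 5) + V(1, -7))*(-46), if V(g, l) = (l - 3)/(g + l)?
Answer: 874/3 ≈ 291.33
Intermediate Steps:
V(g, l) = (-3 + l)/(g + l)
((3*(-1) - 5) + V(1, -7))*(-46) = ((3*(-1) - 5) + (-3 - 7)/(1 - 7))*(-46) = ((-3 - 5) - 10/(-6))*(-46) = (-8 - ⅙*(-10))*(-46) = (-8 + 5/3)*(-46) = -19/3*(-46) = 874/3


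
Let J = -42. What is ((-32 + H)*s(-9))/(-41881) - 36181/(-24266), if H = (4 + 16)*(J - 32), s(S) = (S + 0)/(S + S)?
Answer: 219091651/145183478 ≈ 1.5091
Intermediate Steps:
s(S) = ½ (s(S) = S/((2*S)) = S*(1/(2*S)) = ½)
H = -1480 (H = (4 + 16)*(-42 - 32) = 20*(-74) = -1480)
((-32 + H)*s(-9))/(-41881) - 36181/(-24266) = ((-32 - 1480)*(½))/(-41881) - 36181/(-24266) = -1512*½*(-1/41881) - 36181*(-1/24266) = -756*(-1/41881) + 36181/24266 = 108/5983 + 36181/24266 = 219091651/145183478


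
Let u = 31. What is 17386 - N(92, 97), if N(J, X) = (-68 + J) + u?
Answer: 17331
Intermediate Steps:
N(J, X) = -37 + J (N(J, X) = (-68 + J) + 31 = -37 + J)
17386 - N(92, 97) = 17386 - (-37 + 92) = 17386 - 1*55 = 17386 - 55 = 17331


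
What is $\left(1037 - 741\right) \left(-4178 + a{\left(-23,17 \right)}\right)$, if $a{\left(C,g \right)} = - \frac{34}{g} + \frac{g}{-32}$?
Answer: $- \frac{4949749}{4} \approx -1.2374 \cdot 10^{6}$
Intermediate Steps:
$a{\left(C,g \right)} = - \frac{34}{g} - \frac{g}{32}$ ($a{\left(C,g \right)} = - \frac{34}{g} + g \left(- \frac{1}{32}\right) = - \frac{34}{g} - \frac{g}{32}$)
$\left(1037 - 741\right) \left(-4178 + a{\left(-23,17 \right)}\right) = \left(1037 - 741\right) \left(-4178 - \left(\frac{17}{32} + \frac{34}{17}\right)\right) = 296 \left(-4178 - \frac{81}{32}\right) = 296 \left(- \frac{133777}{32}\right) = - \frac{4949749}{4}$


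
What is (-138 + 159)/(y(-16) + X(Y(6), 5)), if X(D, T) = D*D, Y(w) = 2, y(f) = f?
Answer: -7/4 ≈ -1.7500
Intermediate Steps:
X(D, T) = D²
(-138 + 159)/(y(-16) + X(Y(6), 5)) = (-138 + 159)/(-16 + 2²) = 21/(-16 + 4) = 21/(-12) = 21*(-1/12) = -7/4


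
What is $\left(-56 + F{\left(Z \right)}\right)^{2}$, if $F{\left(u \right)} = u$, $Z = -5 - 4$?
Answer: $4225$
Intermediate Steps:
$Z = -9$ ($Z = -5 - 4 = -9$)
$\left(-56 + F{\left(Z \right)}\right)^{2} = \left(-56 - 9\right)^{2} = \left(-65\right)^{2} = 4225$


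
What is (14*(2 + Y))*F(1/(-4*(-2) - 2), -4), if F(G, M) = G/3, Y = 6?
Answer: 56/9 ≈ 6.2222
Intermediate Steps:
F(G, M) = G/3 (F(G, M) = G*(⅓) = G/3)
(14*(2 + Y))*F(1/(-4*(-2) - 2), -4) = (14*(2 + 6))*(1/(3*(-4*(-2) - 2))) = (14*8)*(1/(3*(8 - 2))) = 112*((⅓)/6) = 112*((⅓)*(⅙)) = 112*(1/18) = 56/9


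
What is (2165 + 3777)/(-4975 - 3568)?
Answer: -5942/8543 ≈ -0.69554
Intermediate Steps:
(2165 + 3777)/(-4975 - 3568) = 5942/(-8543) = 5942*(-1/8543) = -5942/8543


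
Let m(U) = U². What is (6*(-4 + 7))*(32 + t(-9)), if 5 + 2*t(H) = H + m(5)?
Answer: 675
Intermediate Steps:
t(H) = 10 + H/2 (t(H) = -5/2 + (H + 5²)/2 = -5/2 + (H + 25)/2 = -5/2 + (25 + H)/2 = -5/2 + (25/2 + H/2) = 10 + H/2)
(6*(-4 + 7))*(32 + t(-9)) = (6*(-4 + 7))*(32 + (10 + (½)*(-9))) = (6*3)*(32 + (10 - 9/2)) = 18*(32 + 11/2) = 18*(75/2) = 675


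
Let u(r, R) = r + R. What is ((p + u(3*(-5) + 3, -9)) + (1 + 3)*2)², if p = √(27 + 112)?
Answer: (-13 + √139)² ≈ 1.4645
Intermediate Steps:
p = √139 ≈ 11.790
u(r, R) = R + r
((p + u(3*(-5) + 3, -9)) + (1 + 3)*2)² = ((√139 + (-9 + (3*(-5) + 3))) + (1 + 3)*2)² = ((√139 + (-9 + (-15 + 3))) + 4*2)² = ((√139 + (-9 - 12)) + 8)² = ((√139 - 21) + 8)² = ((-21 + √139) + 8)² = (-13 + √139)²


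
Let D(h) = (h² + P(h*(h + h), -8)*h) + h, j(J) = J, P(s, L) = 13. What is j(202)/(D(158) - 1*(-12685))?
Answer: 202/39861 ≈ 0.0050676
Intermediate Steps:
D(h) = h² + 14*h (D(h) = (h² + 13*h) + h = h² + 14*h)
j(202)/(D(158) - 1*(-12685)) = 202/(158*(14 + 158) - 1*(-12685)) = 202/(158*172 + 12685) = 202/(27176 + 12685) = 202/39861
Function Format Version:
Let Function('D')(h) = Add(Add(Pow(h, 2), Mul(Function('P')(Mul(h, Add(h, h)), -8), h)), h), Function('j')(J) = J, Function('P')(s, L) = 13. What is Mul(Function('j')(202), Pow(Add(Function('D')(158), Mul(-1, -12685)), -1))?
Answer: Rational(202, 39861) ≈ 0.0050676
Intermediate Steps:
Function('D')(h) = Add(Pow(h, 2), Mul(14, h)) (Function('D')(h) = Add(Add(Pow(h, 2), Mul(13, h)), h) = Add(Pow(h, 2), Mul(14, h)))
Mul(Function('j')(202), Pow(Add(Function('D')(158), Mul(-1, -12685)), -1)) = Mul(202, Pow(Add(Mul(158, Add(14, 158)), Mul(-1, -12685)), -1)) = Mul(202, Pow(Add(Mul(158, 172), 12685), -1)) = Mul(202, Pow(Add(27176, 12685), -1)) = Mul(202, Pow(39861, -1)) = Mul(202, Rational(1, 39861)) = Rational(202, 39861)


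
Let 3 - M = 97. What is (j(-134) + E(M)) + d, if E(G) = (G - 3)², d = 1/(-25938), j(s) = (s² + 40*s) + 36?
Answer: 571699457/25938 ≈ 22041.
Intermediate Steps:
M = -94 (M = 3 - 1*97 = 3 - 97 = -94)
j(s) = 36 + s² + 40*s
d = -1/25938 ≈ -3.8553e-5
E(G) = (-3 + G)²
(j(-134) + E(M)) + d = ((36 + (-134)² + 40*(-134)) + (-3 - 94)²) - 1/25938 = ((36 + 17956 - 5360) + (-97)²) - 1/25938 = (12632 + 9409) - 1/25938 = 22041 - 1/25938 = 571699457/25938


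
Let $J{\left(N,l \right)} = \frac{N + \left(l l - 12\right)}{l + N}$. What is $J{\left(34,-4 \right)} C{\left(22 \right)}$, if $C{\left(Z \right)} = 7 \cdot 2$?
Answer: $\frac{266}{15} \approx 17.733$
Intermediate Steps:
$C{\left(Z \right)} = 14$
$J{\left(N,l \right)} = \frac{-12 + N + l^{2}}{N + l}$ ($J{\left(N,l \right)} = \frac{N + \left(l^{2} - 12\right)}{N + l} = \frac{N + \left(-12 + l^{2}\right)}{N + l} = \frac{-12 + N + l^{2}}{N + l}$)
$J{\left(34,-4 \right)} C{\left(22 \right)} = \frac{-12 + 34 + \left(-4\right)^{2}}{34 - 4} \cdot 14 = \frac{-12 + 34 + 16}{30} \cdot 14 = \frac{1}{30} \cdot 38 \cdot 14 = \frac{19}{15} \cdot 14 = \frac{266}{15}$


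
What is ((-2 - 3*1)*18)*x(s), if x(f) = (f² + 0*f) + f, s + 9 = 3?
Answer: -2700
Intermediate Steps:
s = -6 (s = -9 + 3 = -6)
x(f) = f + f² (x(f) = (f² + 0) + f = f² + f = f + f²)
((-2 - 3*1)*18)*x(s) = ((-2 - 3*1)*18)*(-6*(1 - 6)) = ((-2 - 3)*18)*(-6*(-5)) = -5*18*30 = -90*30 = -2700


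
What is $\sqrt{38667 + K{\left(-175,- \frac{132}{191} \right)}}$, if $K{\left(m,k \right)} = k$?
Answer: $\frac{3 \sqrt{156731735}}{191} \approx 196.64$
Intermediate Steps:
$\sqrt{38667 + K{\left(-175,- \frac{132}{191} \right)}} = \sqrt{38667 - \frac{132}{191}} = \sqrt{\frac{7385265}{191}} = \frac{3 \sqrt{156731735}}{191}$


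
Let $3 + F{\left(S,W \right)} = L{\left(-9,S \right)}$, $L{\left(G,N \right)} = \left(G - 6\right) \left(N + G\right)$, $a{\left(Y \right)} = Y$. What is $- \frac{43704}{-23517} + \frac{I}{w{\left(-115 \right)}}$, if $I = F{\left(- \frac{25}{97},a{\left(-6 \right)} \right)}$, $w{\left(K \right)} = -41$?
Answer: $- \frac{15124415}{10391901} \approx -1.4554$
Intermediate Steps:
$L{\left(G,N \right)} = \left(-6 + G\right) \left(G + N\right)$
$F{\left(S,W \right)} = 132 - 15 S$ ($F{\left(S,W \right)} = -3 - \left(-54 - 81 + 15 S\right) = -3 + \left(81 + 54 - 6 S - 9 S\right) = -3 - \left(-135 + 15 S\right) = 132 - 15 S$)
$I = \frac{13179}{97}$ ($I = 132 - 15 \left(- \frac{25}{97}\right) = 132 - 15 \left(\left(-25\right) \frac{1}{97}\right) = 132 - - \frac{375}{97} = 132 + \frac{375}{97} = \frac{13179}{97} \approx 135.87$)
$- \frac{43704}{-23517} + \frac{I}{w{\left(-115 \right)}} = - \frac{43704}{-23517} + \frac{13179}{97 \left(-41\right)} = \left(-43704\right) \left(- \frac{1}{23517}\right) + \frac{13179}{97} \left(- \frac{1}{41}\right) = \frac{4856}{2613} - \frac{13179}{3977} = - \frac{15124415}{10391901}$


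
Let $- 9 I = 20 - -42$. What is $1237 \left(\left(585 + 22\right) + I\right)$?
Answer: $\frac{6681037}{9} \approx 7.4234 \cdot 10^{5}$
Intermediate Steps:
$I = - \frac{62}{9}$ ($I = - \frac{20 - -42}{9} = - \frac{20 + 42}{9} = \left(- \frac{1}{9}\right) 62 = - \frac{62}{9} \approx -6.8889$)
$1237 \left(\left(585 + 22\right) + I\right) = 1237 \left(\left(585 + 22\right) - \frac{62}{9}\right) = 1237 \left(607 - \frac{62}{9}\right) = 1237 \cdot \frac{5401}{9} = \frac{6681037}{9}$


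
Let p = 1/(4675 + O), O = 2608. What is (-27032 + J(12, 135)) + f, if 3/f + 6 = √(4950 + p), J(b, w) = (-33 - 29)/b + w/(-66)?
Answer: -31934004936820/1181025879 + 3*√262558347833/35788663 ≈ -27039.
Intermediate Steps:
J(b, w) = -62/b - w/66 (J(b, w) = -62/b + w*(-1/66) = -62/b - w/66)
p = 1/7283 (p = 1/(4675 + 2608) = 1/7283 ≈ 0.00013731)
f = 3/(-6 + √262558347833/7283) (f = 3/(-6 + √(4950 + 1/7283)) = 3/(-6 + √(36050851/7283)) = 3/(-6 + √262558347833/7283) ≈ 0.046616)
(-27032 + J(12, 135)) + f = (-27032 + (-62/12 - 1/66*135)) + (131094/35788663 + 3*√262558347833/35788663) = (-27032 + (-62*1/12 - 45/22)) + (131094/35788663 + 3*√262558347833/35788663) = (-27032 + (-31/6 - 45/22)) + (131094/35788663 + 3*√262558347833/35788663) = (-27032 - 238/33) + (131094/35788663 + 3*√262558347833/35788663) = -892294/33 + (131094/35788663 + 3*√262558347833/35788663) = -31934004936820/1181025879 + 3*√262558347833/35788663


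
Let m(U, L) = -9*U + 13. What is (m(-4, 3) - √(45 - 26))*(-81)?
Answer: -3969 + 81*√19 ≈ -3615.9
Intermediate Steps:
m(U, L) = 13 - 9*U
(m(-4, 3) - √(45 - 26))*(-81) = ((13 - 9*(-4)) - √(45 - 26))*(-81) = ((13 + 36) - √19)*(-81) = (49 - √19)*(-81) = -3969 + 81*√19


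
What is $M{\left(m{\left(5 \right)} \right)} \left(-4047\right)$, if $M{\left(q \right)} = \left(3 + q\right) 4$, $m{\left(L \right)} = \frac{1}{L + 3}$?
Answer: $- \frac{101175}{2} \approx -50588.0$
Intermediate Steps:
$m{\left(L \right)} = \frac{1}{3 + L}$
$M{\left(q \right)} = 12 + 4 q$
$M{\left(m{\left(5 \right)} \right)} \left(-4047\right) = \left(12 + \frac{4}{3 + 5}\right) \left(-4047\right) = \left(12 + \frac{4}{8}\right) \left(-4047\right) = \left(12 + 4 \cdot \frac{1}{8}\right) \left(-4047\right) = \left(12 + \frac{1}{2}\right) \left(-4047\right) = \frac{25}{2} \left(-4047\right) = - \frac{101175}{2}$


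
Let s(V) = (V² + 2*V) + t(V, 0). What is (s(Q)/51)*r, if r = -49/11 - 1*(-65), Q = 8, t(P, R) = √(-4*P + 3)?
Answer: 17760/187 + 222*I*√29/187 ≈ 94.973 + 6.3931*I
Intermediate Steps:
t(P, R) = √(3 - 4*P)
s(V) = V² + √(3 - 4*V) + 2*V (s(V) = (V² + 2*V) + √(3 - 4*V) = V² + √(3 - 4*V) + 2*V)
r = 666/11 (r = -49*1/11 + 65 = -49/11 + 65 = 666/11 ≈ 60.545)
(s(Q)/51)*r = ((8² + √(3 - 4*8) + 2*8)/51)*(666/11) = ((64 + √(3 - 32) + 16)*(1/51))*(666/11) = ((64 + √(-29) + 16)*(1/51))*(666/11) = ((64 + I*√29 + 16)*(1/51))*(666/11) = ((80 + I*√29)*(1/51))*(666/11) = (80/51 + I*√29/51)*(666/11) = 17760/187 + 222*I*√29/187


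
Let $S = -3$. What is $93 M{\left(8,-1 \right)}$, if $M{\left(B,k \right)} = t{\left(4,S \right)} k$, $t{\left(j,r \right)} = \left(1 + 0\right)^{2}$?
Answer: $-93$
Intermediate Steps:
$t{\left(j,r \right)} = 1$ ($t{\left(j,r \right)} = 1^{2} = 1$)
$M{\left(B,k \right)} = k$ ($M{\left(B,k \right)} = 1 k = k$)
$93 M{\left(8,-1 \right)} = 93 \left(-1\right) = -93$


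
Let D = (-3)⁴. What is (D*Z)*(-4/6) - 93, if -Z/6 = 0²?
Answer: -93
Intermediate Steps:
D = 81
Z = 0 (Z = -6*0² = -6*0 = 0)
(D*Z)*(-4/6) - 93 = (81*0)*(-4/6) - 93 = 0*(-4*⅙) - 93 = 0*(-⅔) - 93 = 0 - 93 = -93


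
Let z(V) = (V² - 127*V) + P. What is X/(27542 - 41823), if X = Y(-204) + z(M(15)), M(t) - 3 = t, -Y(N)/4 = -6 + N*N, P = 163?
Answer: 168239/14281 ≈ 11.781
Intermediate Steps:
Y(N) = 24 - 4*N² (Y(N) = -4*(-6 + N*N) = -4*(-6 + N²) = 24 - 4*N²)
M(t) = 3 + t
z(V) = 163 + V² - 127*V (z(V) = (V² - 127*V) + 163 = 163 + V² - 127*V)
X = -168239 (X = (24 - 4*(-204)²) + (163 + (3 + 15)² - 127*(3 + 15)) = (24 - 4*41616) + (163 + 18² - 127*18) = (24 - 166464) + (163 + 324 - 2286) = -166440 - 1799 = -168239)
X/(27542 - 41823) = -168239/(27542 - 41823) = -168239/(-14281) = -168239*(-1/14281) = 168239/14281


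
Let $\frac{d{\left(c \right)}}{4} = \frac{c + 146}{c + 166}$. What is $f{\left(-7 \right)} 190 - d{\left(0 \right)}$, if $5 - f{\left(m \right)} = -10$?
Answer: $\frac{236258}{83} \approx 2846.5$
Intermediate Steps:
$f{\left(m \right)} = 15$ ($f{\left(m \right)} = 5 - -10 = 5 + 10 = 15$)
$d{\left(c \right)} = \frac{4 \left(146 + c\right)}{166 + c}$ ($d{\left(c \right)} = 4 \frac{c + 146}{c + 166} = 4 \frac{146 + c}{166 + c} = \frac{4 \left(146 + c\right)}{166 + c}$)
$f{\left(-7 \right)} 190 - d{\left(0 \right)} = 15 \cdot 190 - \frac{4 \left(146 + 0\right)}{166 + 0} = 2850 - 4 \cdot \frac{1}{166} \cdot 146 = 2850 - \frac{292}{83} = \frac{236258}{83}$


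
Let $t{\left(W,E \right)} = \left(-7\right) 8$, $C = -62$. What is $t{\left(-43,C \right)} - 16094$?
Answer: $-16150$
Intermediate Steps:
$t{\left(W,E \right)} = -56$
$t{\left(-43,C \right)} - 16094 = -56 - 16094 = -16150$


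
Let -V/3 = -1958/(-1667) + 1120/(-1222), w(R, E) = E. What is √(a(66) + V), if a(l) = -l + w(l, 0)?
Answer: 2*I*√17318158129038/1018537 ≈ 8.1715*I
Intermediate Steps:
V = -788454/1018537 (V = -3*(-1958/(-1667) + 1120/(-1222)) = -3*(-1958*(-1/1667) + 1120*(-1/1222)) = -3*(1958/1667 - 560/611) = -3*262818/1018537 = -788454/1018537 ≈ -0.77410)
a(l) = -l (a(l) = -l + 0 = -l)
√(a(66) + V) = √(-1*66 - 788454/1018537) = √(-66 - 788454/1018537) = √(-68011896/1018537) = 2*I*√17318158129038/1018537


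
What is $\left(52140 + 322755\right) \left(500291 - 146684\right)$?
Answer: $132565496265$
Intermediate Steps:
$\left(52140 + 322755\right) \left(500291 - 146684\right) = 374895 \cdot 353607 = 132565496265$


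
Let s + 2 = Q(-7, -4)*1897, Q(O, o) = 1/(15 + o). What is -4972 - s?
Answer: -56567/11 ≈ -5142.5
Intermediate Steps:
s = 1875/11 (s = -2 + 1897/(15 - 4) = -2 + 1897/11 = 1875/11 ≈ 170.45)
-4972 - s = -4972 - 1*1875/11 = -4972 - 1875/11 = -56567/11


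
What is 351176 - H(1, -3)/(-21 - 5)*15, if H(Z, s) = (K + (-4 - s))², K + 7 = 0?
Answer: 4565768/13 ≈ 3.5121e+5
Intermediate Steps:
K = -7 (K = -7 + 0 = -7)
H(Z, s) = (-11 - s)² (H(Z, s) = (-7 + (-4 - s))² = (-11 - s)²)
351176 - H(1, -3)/(-21 - 5)*15 = 351176 - (11 - 3)²/(-21 - 5)*15 = 351176 - 8²/(-26)*15 = 351176 - (-1/26*64)*15 = 351176 - (-32)*15/13 = 351176 - 1*(-480/13) = 351176 + 480/13 = 4565768/13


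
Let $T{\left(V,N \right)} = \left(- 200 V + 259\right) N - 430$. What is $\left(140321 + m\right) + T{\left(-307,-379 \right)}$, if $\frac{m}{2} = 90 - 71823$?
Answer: $-23372336$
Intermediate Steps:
$T{\left(V,N \right)} = -430 + N \left(259 - 200 V\right)$ ($T{\left(V,N \right)} = \left(259 - 200 V\right) N - 430 = N \left(259 - 200 V\right) - 430 = -430 + N \left(259 - 200 V\right)$)
$m = -143466$ ($m = 2 \left(90 - 71823\right) = 2 \left(-71733\right) = -143466$)
$\left(140321 + m\right) + T{\left(-307,-379 \right)} = \left(140321 - 143466\right) - \left(98591 + 23270600\right) = -3145 - 23369191 = -23372336$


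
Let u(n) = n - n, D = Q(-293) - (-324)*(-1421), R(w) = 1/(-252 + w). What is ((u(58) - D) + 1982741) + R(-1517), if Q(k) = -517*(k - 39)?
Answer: 4018285268/1769 ≈ 2.2715e+6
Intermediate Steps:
Q(k) = 20163 - 517*k (Q(k) = -517*(-39 + k) = 20163 - 517*k)
D = -288760 (D = (20163 - 517*(-293)) - (-324)*(-1421) = (20163 + 151481) - 1*460404 = 171644 - 460404 = -288760)
u(n) = 0
((u(58) - D) + 1982741) + R(-1517) = ((0 - 1*(-288760)) + 1982741) + 1/(-252 - 1517) = ((0 + 288760) + 1982741) + 1/(-1769) = (288760 + 1982741) - 1/1769 = 2271501 - 1/1769 = 4018285268/1769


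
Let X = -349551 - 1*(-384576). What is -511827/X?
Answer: -170609/11675 ≈ -14.613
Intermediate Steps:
X = 35025 (X = -349551 + 384576 = 35025)
-511827/X = -511827/35025 = -511827*1/35025 = -170609/11675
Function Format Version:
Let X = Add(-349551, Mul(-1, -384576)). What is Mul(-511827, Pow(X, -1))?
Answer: Rational(-170609, 11675) ≈ -14.613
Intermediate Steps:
X = 35025 (X = Add(-349551, 384576) = 35025)
Mul(-511827, Pow(X, -1)) = Mul(-511827, Pow(35025, -1)) = Mul(-511827, Rational(1, 35025)) = Rational(-170609, 11675)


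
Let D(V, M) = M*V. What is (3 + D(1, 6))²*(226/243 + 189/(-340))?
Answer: 30913/1020 ≈ 30.307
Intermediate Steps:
(3 + D(1, 6))²*(226/243 + 189/(-340)) = (3 + 6*1)²*(226/243 + 189/(-340)) = (3 + 6)²*(226*(1/243) + 189*(-1/340)) = 9²*(226/243 - 189/340) = 81*(30913/82620) = 30913/1020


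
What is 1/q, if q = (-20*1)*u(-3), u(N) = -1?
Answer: 1/20 ≈ 0.050000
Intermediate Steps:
q = 20 (q = -20*1*(-1) = -20*(-1) = 20)
1/q = 1/20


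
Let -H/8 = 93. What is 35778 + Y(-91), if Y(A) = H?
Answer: 35034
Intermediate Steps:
H = -744 (H = -8*93 = -744)
Y(A) = -744
35778 + Y(-91) = 35778 - 744 = 35034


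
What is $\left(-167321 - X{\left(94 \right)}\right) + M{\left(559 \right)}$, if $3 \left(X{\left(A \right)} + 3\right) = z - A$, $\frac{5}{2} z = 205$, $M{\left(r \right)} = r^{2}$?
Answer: $145167$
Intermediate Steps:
$z = 82$ ($z = \frac{2}{5} \cdot 205 = 82$)
$X{\left(A \right)} = \frac{73}{3} - \frac{A}{3}$ ($X{\left(A \right)} = -3 + \frac{82 - A}{3} = -3 - \left(- \frac{82}{3} + \frac{A}{3}\right) = \frac{73}{3} - \frac{A}{3}$)
$\left(-167321 - X{\left(94 \right)}\right) + M{\left(559 \right)} = \left(-167321 - \left(\frac{73}{3} - \frac{94}{3}\right)\right) + 559^{2} = \left(-167321 - \left(\frac{73}{3} - \frac{94}{3}\right)\right) + 312481 = \left(-167321 - -7\right) + 312481 = \left(-167321 + 7\right) + 312481 = -167314 + 312481 = 145167$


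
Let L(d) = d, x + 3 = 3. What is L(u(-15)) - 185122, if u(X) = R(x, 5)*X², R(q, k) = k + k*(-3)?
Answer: -187372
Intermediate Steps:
x = 0 (x = -3 + 3 = 0)
R(q, k) = -2*k (R(q, k) = k - 3*k = -2*k)
u(X) = -10*X² (u(X) = (-2*5)*X² = -10*X²)
L(u(-15)) - 185122 = -10*(-15)² - 185122 = -10*225 - 185122 = -2250 - 185122 = -187372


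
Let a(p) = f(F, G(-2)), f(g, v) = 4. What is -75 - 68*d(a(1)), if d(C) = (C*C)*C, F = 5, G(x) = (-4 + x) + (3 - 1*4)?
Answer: -4427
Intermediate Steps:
G(x) = -5 + x (G(x) = (-4 + x) + (3 - 4) = (-4 + x) - 1 = -5 + x)
a(p) = 4
d(C) = C³ (d(C) = C²*C = C³)
-75 - 68*d(a(1)) = -75 - 68*4³ = -75 - 68*64 = -75 - 4352 = -4427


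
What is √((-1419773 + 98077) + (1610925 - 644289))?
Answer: 2*I*√88765 ≈ 595.87*I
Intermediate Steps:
√((-1419773 + 98077) + (1610925 - 644289)) = √(-1321696 + 966636) = √(-355060) = 2*I*√88765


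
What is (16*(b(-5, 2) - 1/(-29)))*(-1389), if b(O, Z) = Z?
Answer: -1311216/29 ≈ -45214.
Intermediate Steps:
(16*(b(-5, 2) - 1/(-29)))*(-1389) = (16*(2 - 1/(-29)))*(-1389) = (16*(2 - 1*(-1/29)))*(-1389) = (16*(2 + 1/29))*(-1389) = (16*(59/29))*(-1389) = (944/29)*(-1389) = -1311216/29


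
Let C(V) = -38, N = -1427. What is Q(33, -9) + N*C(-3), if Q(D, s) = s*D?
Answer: 53929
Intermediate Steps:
Q(D, s) = D*s
Q(33, -9) + N*C(-3) = 33*(-9) - 1427*(-38) = -297 + 54226 = 53929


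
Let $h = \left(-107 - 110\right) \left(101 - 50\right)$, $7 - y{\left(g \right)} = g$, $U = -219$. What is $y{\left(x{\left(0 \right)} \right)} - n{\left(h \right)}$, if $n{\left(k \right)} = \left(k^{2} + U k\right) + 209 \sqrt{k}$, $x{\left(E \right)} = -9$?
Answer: $-124902146 - 209 i \sqrt{11067} \approx -1.249 \cdot 10^{8} - 21987.0 i$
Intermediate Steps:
$y{\left(g \right)} = 7 - g$
$h = -11067$ ($h = \left(-217\right) 51 = -11067$)
$n{\left(k \right)} = k^{2} - 219 k + 209 \sqrt{k}$ ($n{\left(k \right)} = \left(k^{2} - 219 k\right) + 209 \sqrt{k} = k^{2} - 219 k + 209 \sqrt{k}$)
$y{\left(x{\left(0 \right)} \right)} - n{\left(h \right)} = \left(7 - -9\right) - \left(\left(-11067\right)^{2} - -2423673 + 209 \sqrt{-11067}\right) = \left(7 + 9\right) - \left(122478489 + 2423673 + 209 i \sqrt{11067}\right) = 16 - \left(122478489 + 2423673 + 209 i \sqrt{11067}\right) = 16 - \left(124902162 + 209 i \sqrt{11067}\right) = -124902146 - 209 i \sqrt{11067}$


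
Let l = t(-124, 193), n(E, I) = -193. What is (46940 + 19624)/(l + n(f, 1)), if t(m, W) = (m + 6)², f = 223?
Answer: 22188/4577 ≈ 4.8477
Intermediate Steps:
t(m, W) = (6 + m)²
l = 13924 (l = (6 - 124)² = (-118)² = 13924)
(46940 + 19624)/(l + n(f, 1)) = (46940 + 19624)/(13924 - 193) = 66564/13731 = 66564*(1/13731) = 22188/4577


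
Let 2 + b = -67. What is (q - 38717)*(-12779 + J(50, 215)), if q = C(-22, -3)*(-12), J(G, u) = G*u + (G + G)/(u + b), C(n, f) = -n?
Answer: 5771799727/73 ≈ 7.9066e+7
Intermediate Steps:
b = -69 (b = -2 - 67 = -69)
J(G, u) = G*u + 2*G/(-69 + u) (J(G, u) = G*u + (G + G)/(u - 69) = G*u + (2*G)/(-69 + u) = G*u + 2*G/(-69 + u))
q = -264 (q = -1*(-22)*(-12) = 22*(-12) = -264)
(q - 38717)*(-12779 + J(50, 215)) = (-264 - 38717)*(-12779 + 50*(2 + 215² - 69*215)/(-69 + 215)) = -38981*(-12779 + 50*(2 + 46225 - 14835)/146) = -38981*(-12779 + 50*(1/146)*31392) = -38981*(-12779 + 784800/73) = -38981*(-148067/73) = 5771799727/73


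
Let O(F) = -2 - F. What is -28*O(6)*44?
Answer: 9856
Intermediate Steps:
-28*O(6)*44 = -28*(-2 - 1*6)*44 = -28*(-2 - 6)*44 = -28*(-8)*44 = 224*44 = 9856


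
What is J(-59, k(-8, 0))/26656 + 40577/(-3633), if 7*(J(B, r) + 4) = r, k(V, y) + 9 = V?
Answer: -1081643867/96841248 ≈ -11.169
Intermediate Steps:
k(V, y) = -9 + V
J(B, r) = -4 + r/7
J(-59, k(-8, 0))/26656 + 40577/(-3633) = (-4 + (-9 - 8)/7)/26656 + 40577/(-3633) = (-4 + (1/7)*(-17))*(1/26656) + 40577*(-1/3633) = (-4 - 17/7)*(1/26656) - 40577/3633 = -45/7*1/26656 - 40577/3633 = -45/186592 - 40577/3633 = -1081643867/96841248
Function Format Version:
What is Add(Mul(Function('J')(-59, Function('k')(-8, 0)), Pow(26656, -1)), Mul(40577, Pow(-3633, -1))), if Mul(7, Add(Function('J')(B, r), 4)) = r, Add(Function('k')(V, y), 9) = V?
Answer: Rational(-1081643867, 96841248) ≈ -11.169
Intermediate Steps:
Function('k')(V, y) = Add(-9, V)
Function('J')(B, r) = Add(-4, Mul(Rational(1, 7), r))
Add(Mul(Function('J')(-59, Function('k')(-8, 0)), Pow(26656, -1)), Mul(40577, Pow(-3633, -1))) = Add(Mul(Add(-4, Mul(Rational(1, 7), Add(-9, -8))), Pow(26656, -1)), Mul(40577, Pow(-3633, -1))) = Add(Mul(Add(-4, Mul(Rational(1, 7), -17)), Rational(1, 26656)), Mul(40577, Rational(-1, 3633))) = Add(Mul(Add(-4, Rational(-17, 7)), Rational(1, 26656)), Rational(-40577, 3633)) = Add(Mul(Rational(-45, 7), Rational(1, 26656)), Rational(-40577, 3633)) = Add(Rational(-45, 186592), Rational(-40577, 3633)) = Rational(-1081643867, 96841248)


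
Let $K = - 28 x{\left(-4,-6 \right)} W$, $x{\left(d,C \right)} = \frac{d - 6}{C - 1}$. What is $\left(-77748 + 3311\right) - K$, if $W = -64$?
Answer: $-76997$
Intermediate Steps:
$x{\left(d,C \right)} = \frac{-6 + d}{-1 + C}$
$K = 2560$ ($K = - 28 \frac{-6 - 4}{-1 - 6} \left(-64\right) = - 28 \frac{1}{-7} \left(-10\right) \left(-64\right) = - 28 \left(\left(- \frac{1}{7}\right) \left(-10\right)\right) \left(-64\right) = \left(-28\right) \frac{10}{7} \left(-64\right) = \left(-40\right) \left(-64\right) = 2560$)
$\left(-77748 + 3311\right) - K = \left(-77748 + 3311\right) - 2560 = -74437 - 2560 = -76997$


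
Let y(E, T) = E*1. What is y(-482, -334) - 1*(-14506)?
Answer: 14024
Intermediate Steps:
y(E, T) = E
y(-482, -334) - 1*(-14506) = -482 - 1*(-14506) = -482 + 14506 = 14024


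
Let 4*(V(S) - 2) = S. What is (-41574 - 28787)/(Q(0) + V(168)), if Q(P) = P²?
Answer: -70361/44 ≈ -1599.1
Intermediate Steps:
V(S) = 2 + S/4
(-41574 - 28787)/(Q(0) + V(168)) = (-41574 - 28787)/(0² + (2 + (¼)*168)) = -70361/(0 + (2 + 42)) = -70361/(0 + 44) = -70361/44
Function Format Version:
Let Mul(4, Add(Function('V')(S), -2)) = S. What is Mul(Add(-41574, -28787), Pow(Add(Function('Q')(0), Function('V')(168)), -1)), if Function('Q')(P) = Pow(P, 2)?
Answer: Rational(-70361, 44) ≈ -1599.1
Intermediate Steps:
Function('V')(S) = Add(2, Mul(Rational(1, 4), S))
Mul(Add(-41574, -28787), Pow(Add(Function('Q')(0), Function('V')(168)), -1)) = Mul(Add(-41574, -28787), Pow(Add(Pow(0, 2), Add(2, Mul(Rational(1, 4), 168))), -1)) = Mul(-70361, Pow(Add(0, Add(2, 42)), -1)) = Mul(-70361, Pow(Add(0, 44), -1)) = Mul(-70361, Pow(44, -1)) = Mul(-70361, Rational(1, 44)) = Rational(-70361, 44)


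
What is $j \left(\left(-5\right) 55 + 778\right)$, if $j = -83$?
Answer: $-41749$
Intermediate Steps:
$j \left(\left(-5\right) 55 + 778\right) = - 83 \left(\left(-5\right) 55 + 778\right) = - 83 \left(-275 + 778\right) = \left(-83\right) 503 = -41749$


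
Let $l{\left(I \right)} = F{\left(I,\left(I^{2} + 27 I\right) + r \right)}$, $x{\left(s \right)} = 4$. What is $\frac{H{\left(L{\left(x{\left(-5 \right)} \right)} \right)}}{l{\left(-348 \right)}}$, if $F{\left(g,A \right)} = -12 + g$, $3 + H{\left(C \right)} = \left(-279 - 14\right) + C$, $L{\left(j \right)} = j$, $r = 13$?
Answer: $\frac{73}{90} \approx 0.81111$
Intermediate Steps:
$H{\left(C \right)} = -296 + C$ ($H{\left(C \right)} = -3 + \left(\left(-279 - 14\right) + C\right) = -3 + \left(-293 + C\right) = -296 + C$)
$l{\left(I \right)} = -12 + I$
$\frac{H{\left(L{\left(x{\left(-5 \right)} \right)} \right)}}{l{\left(-348 \right)}} = \frac{-296 + 4}{-12 - 348} = - \frac{292}{-360} = \left(-292\right) \left(- \frac{1}{360}\right) = \frac{73}{90}$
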